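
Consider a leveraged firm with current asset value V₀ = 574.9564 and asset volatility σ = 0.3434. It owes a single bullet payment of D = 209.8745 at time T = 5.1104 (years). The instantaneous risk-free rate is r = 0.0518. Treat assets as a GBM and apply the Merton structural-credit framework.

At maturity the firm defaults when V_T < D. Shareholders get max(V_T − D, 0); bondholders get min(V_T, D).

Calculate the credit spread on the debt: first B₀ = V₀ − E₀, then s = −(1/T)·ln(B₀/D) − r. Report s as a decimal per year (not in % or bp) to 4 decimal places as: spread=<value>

Apply the equity-as-call identities (strike 209.8745, horizon 5.1104 years):
d₁ = [ln(V₀/D) + (r + σ²/2)T] / (σ√T)
   = [ln(574.9564/209.8745) + (0.0518 + 0.5·0.3434²)·5.1104] / (0.3434·√5.1104)
   = [1.007784 + 0.566037] / 0.776297 = 2.027345
d₂ = d₁ − σ√T = 2.027345 − 0.776297 = 1.251049
N(d₁) = 0.978686,  N(d₂) = 0.894542,  e^(−rT) = 0.767422
E₀ = V₀·N(d₁) − D·e^(−rT)·N(d₂)
   = 574.9564·0.978686 − 209.8745·0.767422·0.894542 = 418.625136
B₀ = V₀ − E₀ = 574.9564 − 418.625136 = 156.331264
spread = −(1/T)·ln(B₀/D) − r = −(1/5.1104)·ln(156.331264/209.8745) − 0.0518 = 0.00583394

spread=0.0058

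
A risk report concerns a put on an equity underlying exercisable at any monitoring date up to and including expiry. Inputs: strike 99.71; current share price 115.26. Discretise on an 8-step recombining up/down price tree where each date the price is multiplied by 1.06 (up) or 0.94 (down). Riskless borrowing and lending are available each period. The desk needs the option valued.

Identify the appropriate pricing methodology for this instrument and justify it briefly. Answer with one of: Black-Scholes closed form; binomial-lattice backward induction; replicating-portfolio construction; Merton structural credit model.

framework: binomial-lattice backward induction

Key observation: an American put (K = 99.71, S₀ = 115.26) on a 8-date tree has no closed form — the optimal stopping decision is embedded and must be resolved recursively from expiry.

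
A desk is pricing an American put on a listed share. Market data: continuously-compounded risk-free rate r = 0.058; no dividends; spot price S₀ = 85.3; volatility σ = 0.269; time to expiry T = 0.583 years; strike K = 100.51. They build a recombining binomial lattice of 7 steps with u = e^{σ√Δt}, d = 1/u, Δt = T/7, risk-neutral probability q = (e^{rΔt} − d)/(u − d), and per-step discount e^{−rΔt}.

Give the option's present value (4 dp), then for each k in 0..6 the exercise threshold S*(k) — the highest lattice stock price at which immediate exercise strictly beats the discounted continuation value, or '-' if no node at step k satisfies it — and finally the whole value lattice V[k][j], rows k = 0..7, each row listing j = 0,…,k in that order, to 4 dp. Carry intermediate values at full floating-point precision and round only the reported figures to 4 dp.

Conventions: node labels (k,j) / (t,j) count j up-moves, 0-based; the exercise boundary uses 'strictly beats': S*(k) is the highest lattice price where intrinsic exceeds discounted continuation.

Δt=0.08329  u=1.08072  d=0.92531  q=0.51176  discount=0.99518
step 7 (expiry): payoffs max(K−S,0) = 50.9713 42.6505 32.9322 21.5814 8.3242 0.0000 0.0000 0.0000
step 6: (k=6,j=0): S=53.5377, K−S=46.9723, hold=46.4880 ⇒ V=46.9723 exercise | (k=6,j=1): S=62.5301, K−S=37.9799, hold=37.4955 ⇒ V=37.9799 exercise | (k=6,j=2): S=73.0330, K−S=27.4770, hold=26.9926 ⇒ V=27.4770 exercise | (k=6,j=3): S=85.3000, K−S=15.2100, hold=14.7257 ⇒ V=15.2100 exercise | (k=6,j=4): S=99.6274, K−S=0.8826, hold=4.0446 ⇒ V=4.0446 continue | (k=6,j=5): S=116.3613, K−S=0.0000, hold=0.0000 ⇒ V=0.0000 continue | (k=6,j=6): S=135.9059, K−S=0.0000, hold=0.0000 ⇒ V=0.0000 continue  boundary S*=85.3000
step 5: (k=5,j=0): S=57.8595, K−S=42.6505, hold=42.1662 ⇒ V=42.6505 exercise | (k=5,j=1): S=67.5778, K−S=32.9322, hold=32.4478 ⇒ V=32.9322 exercise | (k=5,j=2): S=78.9286, K−S=21.5814, hold=21.0971 ⇒ V=21.5814 exercise | (k=5,j=3): S=92.1858, K−S=8.3242, hold=9.4503 ⇒ V=9.4503 continue | (k=5,j=4): S=107.6698, K−S=0.0000, hold=1.9653 ⇒ V=1.9653 continue | (k=5,j=5): S=125.7545, K−S=0.0000, hold=0.0000 ⇒ V=0.0000 continue  boundary S*=78.9286
step 4: (k=4,j=0): S=62.5301, K−S=37.9799, hold=37.4955 ⇒ V=37.9799 exercise | (k=4,j=1): S=73.0330, K−S=27.4770, hold=26.9926 ⇒ V=27.4770 exercise | (k=4,j=2): S=85.3000, K−S=15.2100, hold=15.2991 ⇒ V=15.2991 continue | (k=4,j=3): S=99.6274, K−S=0.8826, hold=5.5927 ⇒ V=5.5927 continue | (k=4,j=4): S=116.3613, K−S=0.0000, hold=0.9549 ⇒ V=0.9549 continue  boundary S*=73.0330
step 3: (k=3,j=0): S=67.5778, K−S=32.9322, hold=32.4478 ⇒ V=32.9322 exercise | (k=3,j=1): S=78.9286, K−S=21.5814, hold=21.1425 ⇒ V=21.5814 exercise | (k=3,j=2): S=92.1858, K−S=8.3242, hold=10.2820 ⇒ V=10.2820 continue | (k=3,j=3): S=107.6698, K−S=0.0000, hold=3.2037 ⇒ V=3.2037 continue  boundary S*=78.9286
step 2: (k=2,j=0): S=73.0330, K−S=27.4770, hold=26.9926 ⇒ V=27.4770 exercise | (k=2,j=1): S=85.3000, K−S=15.2100, hold=15.7227 ⇒ V=15.7227 continue | (k=2,j=2): S=99.6274, K−S=0.8826, hold=6.6275 ⇒ V=6.6275 continue  boundary S*=73.0330
step 1: (k=1,j=0): S=78.9286, K−S=21.5814, hold=21.3582 ⇒ V=21.5814 exercise | (k=1,j=1): S=92.1858, K−S=8.3242, hold=11.0149 ⇒ V=11.0149 continue  boundary S*=78.9286
step 0: (k=0,j=0): S=85.3000, K−S=15.2100, hold=16.0960 ⇒ V=16.0960 continue  boundary S*=-

price = 16.0960
boundary = - 78.9286 73.0330 78.9286 73.0330 78.9286 85.3000
tree:
16.0960
21.5814 11.0149
27.4770 15.7227 6.6275
32.9322 21.5814 10.2820 3.2037
37.9799 27.4770 15.2991 5.5927 0.9549
42.6505 32.9322 21.5814 9.4503 1.9653 0.0000
46.9723 37.9799 27.4770 15.2100 4.0446 0.0000 0.0000
50.9713 42.6505 32.9322 21.5814 8.3242 0.0000 0.0000 0.0000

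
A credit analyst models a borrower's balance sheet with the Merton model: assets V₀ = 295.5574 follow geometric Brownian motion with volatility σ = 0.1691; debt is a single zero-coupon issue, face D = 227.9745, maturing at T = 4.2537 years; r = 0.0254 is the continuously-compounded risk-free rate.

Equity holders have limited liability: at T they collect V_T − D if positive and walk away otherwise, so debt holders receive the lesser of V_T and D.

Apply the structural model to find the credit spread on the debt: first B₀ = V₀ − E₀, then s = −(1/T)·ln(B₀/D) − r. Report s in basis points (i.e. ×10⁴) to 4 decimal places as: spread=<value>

With assets at 295.5574 and a single debt payment of 227.9745 at 4.2537 years:
d₁ = [ln(V₀/D) + (r + σ²/2)T] / (σ√T)
   = [ln(295.5574/227.9745) + (0.0254 + 0.5·0.1691²)·4.2537] / (0.1691·√4.2537)
   = [0.259629 + 0.168861] / 0.348760 = 1.228609
d₂ = d₁ − σ√T = 1.228609 − 0.348760 = 0.879849
N(d₁) = 0.890391,  N(d₂) = 0.810529,  e^(−rT) = 0.897588
E₀ = V₀·N(d₁) − D·e^(−rT)·N(d₂)
   = 295.5574·0.890391 − 227.9745·0.897588·0.810529 = 97.305228
B₀ = V₀ − E₀ = 295.5574 − 97.305228 = 198.252172
spread = −(1/T)·ln(B₀/D) − r = −(1/4.2537)·ln(198.252172/227.9745) − 0.0254 = 0.00744058
in basis points: 0.00744058 × 10⁴ = 74.4058 bp

spread=74.4058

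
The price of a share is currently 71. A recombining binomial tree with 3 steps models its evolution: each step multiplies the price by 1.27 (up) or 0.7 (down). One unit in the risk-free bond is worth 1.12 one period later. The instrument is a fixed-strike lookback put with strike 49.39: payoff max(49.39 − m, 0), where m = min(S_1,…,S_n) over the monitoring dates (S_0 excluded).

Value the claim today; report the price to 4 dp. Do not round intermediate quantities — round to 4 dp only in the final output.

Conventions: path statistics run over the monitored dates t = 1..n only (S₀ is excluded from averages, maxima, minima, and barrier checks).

price = 1.2333

Risk-neutral up-probability p* = (R−d)/(u−d) = (1.12−0.7)/(1.27−0.7) = 0.7368; the claim prices as the p*-weighted sum of path payoffs discounted by R^3.
Enumerate all 2^3 = 8 price paths (U = up ×1.27, D = down ×0.7); each path with k up-moves has probability p*^k·(1−p*)^(3−k).
DDD: m=24.3530, payoff=25.0370, prob=0.018224
UDD: m=44.1833, payoff=5.2067, prob=0.051028
DUD: m=44.1833, payoff=5.2067, prob=0.051028
UUD: m=80.1611, payoff=0.0000, prob=0.142878
DDU: m=34.7900, payoff=14.6000, prob=0.051028
UDU: m=63.1190, payoff=0.0000, prob=0.142878
DUU: m=49.7000, payoff=0.0000, prob=0.142878
UUU: m=90.1700, payoff=0.0000, prob=0.400058
Price = Σ prob·payoff / R^3 = 1.732660 / 1.404928 = 1.2333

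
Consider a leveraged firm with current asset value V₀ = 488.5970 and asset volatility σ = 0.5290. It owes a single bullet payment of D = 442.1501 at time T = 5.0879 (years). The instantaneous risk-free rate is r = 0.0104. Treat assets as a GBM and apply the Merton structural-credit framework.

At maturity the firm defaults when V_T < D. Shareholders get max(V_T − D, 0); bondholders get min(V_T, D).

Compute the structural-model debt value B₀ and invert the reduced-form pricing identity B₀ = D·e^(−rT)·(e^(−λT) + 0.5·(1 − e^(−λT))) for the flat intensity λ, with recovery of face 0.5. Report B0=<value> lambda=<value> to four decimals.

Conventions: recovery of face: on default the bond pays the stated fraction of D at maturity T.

B0=248.5581 lambda=0.3312

Equity is a call on the firm's assets struck at D = 442.1501:
d₁ = [ln(V₀/D) + (r + σ²/2)T] / (σ√T)
   = [ln(488.5970/442.1501) + (0.0104 + 0.5·0.5290²)·5.0879] / (0.5290·√5.0879)
   = [0.099889 + 0.764816] / 1.193232 = 0.724674
d₂ = d₁ − σ√T = 0.724674 − 1.193232 = -0.468558
N(d₁) = 0.765674,  N(d₂) = 0.319693,  e^(−rT) = 0.948461
E₀ = V₀·N(d₁) − D·e^(−rT)·N(d₂)
   = 488.5970·0.765674 − 442.1501·0.948461·0.319693 = 240.038920
B₀ = V₀ − E₀ = 488.5970 − 240.038920 = 248.558080
e^(−λT) = (B₀·e^(rT)/D − 0.5)/(1 − 0.5) = (248.5581·1.054339/442.1501 − 0.5)/0.5 = 0.18540981
λ = −ln(0.18540981)/5.0879 = 0.331215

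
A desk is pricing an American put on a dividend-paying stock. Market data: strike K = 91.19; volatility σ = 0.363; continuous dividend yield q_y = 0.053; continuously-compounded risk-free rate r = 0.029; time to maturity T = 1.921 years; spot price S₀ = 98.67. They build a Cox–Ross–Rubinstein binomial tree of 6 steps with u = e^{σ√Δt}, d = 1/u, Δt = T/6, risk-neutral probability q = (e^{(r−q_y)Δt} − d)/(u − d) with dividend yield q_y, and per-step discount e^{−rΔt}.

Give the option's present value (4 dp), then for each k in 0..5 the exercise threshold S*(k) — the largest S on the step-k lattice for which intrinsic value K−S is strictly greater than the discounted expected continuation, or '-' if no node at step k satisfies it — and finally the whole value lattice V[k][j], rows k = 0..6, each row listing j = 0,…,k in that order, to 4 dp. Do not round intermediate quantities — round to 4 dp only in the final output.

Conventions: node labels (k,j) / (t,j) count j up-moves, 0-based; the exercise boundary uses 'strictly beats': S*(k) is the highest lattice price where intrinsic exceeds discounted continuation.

price = 16.1722
boundary = - - - - 43.3884 35.3322
tree:
16.1722
22.3759 8.3103
30.0142 12.7493 2.6140
38.7575 19.0903 4.6315 0.0000
47.8016 27.6249 8.2059 0.0000 0.0000
55.8578 37.9622 14.5389 0.0000 0.0000 0.0000
62.4182 47.8016 25.7596 0.0000 0.0000 0.0000 0.0000

Δt=0.32017, u=1.22801, d=0.81432, q=0.43033, disc=e^(-rΔt)=0.99076
k=6 terminal: V=max(K-S,0) → 62.4182 47.8016 25.7596 0.0000 0.0000 0.0000 0.0000
k=5: j=0 S=35.3322 intr=55.8578 cont=55.6095 V=55.8578[EX]; j=1 S=53.2815 intr=37.9085 cont=37.9622 V=37.9622[hold]; j=2 S=80.3493 intr=10.8407 cont=14.5389 V=14.5389[hold]; j=3 S=121.1680 intr=0.0000 cont=0.0000 V=0.0000[hold]; j=4 S=182.7233 intr=0.0000 cont=0.0000 V=0.0000[hold]; j=5 S=275.5495 intr=0.0000 cont=0.0000 V=0.0000[hold]  S*(5)=35.3322
k=4: j=0 S=43.3884 intr=47.8016 cont=47.7118 V=47.8016[EX]; j=1 S=65.4304 intr=25.7596 cont=27.6249 V=27.6249[hold]; j=2 S=98.6700 intr=0.0000 cont=8.2059 V=8.2059[hold]; j=3 S=148.7959 intr=0.0000 cont=0.0000 V=0.0000[hold]; j=4 S=224.3865 intr=0.0000 cont=0.0000 V=0.0000[hold]  S*(4)=43.3884
k=3: j=0 S=53.2815 intr=37.9085 cont=38.7575 V=38.7575[hold]; j=1 S=80.3493 intr=10.8407 cont=19.0903 V=19.0903[hold]; j=2 S=121.1680 intr=0.0000 cont=4.6315 V=4.6315[hold]; j=3 S=182.7233 intr=0.0000 cont=0.0000 V=0.0000[hold]  S*(3)=-
k=2: j=0 S=65.4304 intr=25.7596 cont=30.0142 V=30.0142[hold]; j=1 S=98.6700 intr=0.0000 cont=12.7493 V=12.7493[hold]; j=2 S=148.7959 intr=0.0000 cont=2.6140 V=2.6140[hold]  S*(2)=-
k=1: j=0 S=80.3493 intr=10.8407 cont=22.3759 V=22.3759[hold]; j=1 S=121.1680 intr=0.0000 cont=8.3103 V=8.3103[hold]  S*(1)=-
k=0: j=0 S=98.6700 intr=0.0000 cont=16.1722 V=16.1722[hold]  S*(0)=-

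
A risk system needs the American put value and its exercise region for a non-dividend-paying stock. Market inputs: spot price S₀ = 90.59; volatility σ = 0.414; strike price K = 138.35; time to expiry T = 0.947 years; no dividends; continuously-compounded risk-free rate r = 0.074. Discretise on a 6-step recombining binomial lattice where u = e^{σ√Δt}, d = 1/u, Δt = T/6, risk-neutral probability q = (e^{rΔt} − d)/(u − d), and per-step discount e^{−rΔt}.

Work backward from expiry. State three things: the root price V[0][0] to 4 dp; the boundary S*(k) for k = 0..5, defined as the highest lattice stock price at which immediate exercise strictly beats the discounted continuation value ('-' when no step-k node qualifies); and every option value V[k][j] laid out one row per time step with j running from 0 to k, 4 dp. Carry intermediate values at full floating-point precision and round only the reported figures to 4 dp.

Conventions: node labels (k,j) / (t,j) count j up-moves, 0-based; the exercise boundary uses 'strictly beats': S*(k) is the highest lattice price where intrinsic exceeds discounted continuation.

price = 47.7600
boundary = 90.5900 76.8510 90.5900 76.8510 90.5900 106.7851
tree:
47.7600
61.4990 34.5433
73.1543 47.7600 21.8547
83.0419 61.4990 33.0581 10.9225
91.4300 73.1543 47.7600 18.8162 3.1137
98.5459 83.0419 61.4990 31.5649 6.2323 0.0000
104.5827 91.4300 73.1543 47.7600 12.4745 0.0000 0.0000

params: Δt=0.15783 u=1.17877 d=0.84834 q=0.49453 e^(-rΔt)=0.98839
t_6 payoffs: 104.5827 91.4300 73.1543 47.7600 12.4745 0.0000 0.0000
t_5: node(5,0) S=39.8041 payoff=98.5459 vs cont=96.9394 → 98.5459 [stop]  node(5,1) S=55.3081 payoff=83.0419 vs cont=81.4354 → 83.0419 [stop]  node(5,2) S=76.8510 payoff=61.4990 vs cont=59.8925 → 61.4990 [stop]  node(5,3) S=106.7851 payoff=31.5649 vs cont=29.9584 → 31.5649 [stop]  node(5,4) S=148.3788 payoff=0.0000 vs cont=6.2323 → 6.2323 [wait]  node(5,5) S=206.1736 payoff=0.0000 vs cont=0.0000 → 0.0000 [wait]  ⇒ S*(5)=106.7851
t_4: node(4,0) S=46.9200 payoff=91.4300 vs cont=89.8235 → 91.4300 [stop]  node(4,1) S=65.1957 payoff=73.1543 vs cont=71.5478 → 73.1543 [stop]  node(4,2) S=90.5900 payoff=47.7600 vs cont=46.1535 → 47.7600 [stop]  node(4,3) S=125.8755 payoff=12.4745 vs cont=18.8162 → 18.8162 [wait]  node(4,4) S=174.9051 payoff=0.0000 vs cont=3.1137 → 3.1137 [wait]  ⇒ S*(4)=90.5900
t_3: node(3,0) S=55.3081 payoff=83.0419 vs cont=81.4354 → 83.0419 [stop]  node(3,1) S=76.8510 payoff=61.4990 vs cont=59.8925 → 61.4990 [stop]  node(3,2) S=106.7851 payoff=31.5649 vs cont=33.0581 → 33.0581 [wait]  node(3,3) S=148.3788 payoff=0.0000 vs cont=10.9225 → 10.9225 [wait]  ⇒ S*(3)=76.8510
t_2: node(2,0) S=65.1957 payoff=73.1543 vs cont=71.5478 → 73.1543 [stop]  node(2,1) S=90.5900 payoff=47.7600 vs cont=46.8834 → 47.7600 [stop]  node(2,2) S=125.8755 payoff=12.4745 vs cont=21.8547 → 21.8547 [wait]  ⇒ S*(2)=90.5900
t_1: node(1,0) S=76.8510 payoff=61.4990 vs cont=59.8925 → 61.4990 [stop]  node(1,1) S=106.7851 payoff=31.5649 vs cont=34.5433 → 34.5433 [wait]  ⇒ S*(1)=76.8510
t_0: node(0,0) S=90.5900 payoff=47.7600 vs cont=47.6093 → 47.7600 [stop]  ⇒ S*(0)=90.5900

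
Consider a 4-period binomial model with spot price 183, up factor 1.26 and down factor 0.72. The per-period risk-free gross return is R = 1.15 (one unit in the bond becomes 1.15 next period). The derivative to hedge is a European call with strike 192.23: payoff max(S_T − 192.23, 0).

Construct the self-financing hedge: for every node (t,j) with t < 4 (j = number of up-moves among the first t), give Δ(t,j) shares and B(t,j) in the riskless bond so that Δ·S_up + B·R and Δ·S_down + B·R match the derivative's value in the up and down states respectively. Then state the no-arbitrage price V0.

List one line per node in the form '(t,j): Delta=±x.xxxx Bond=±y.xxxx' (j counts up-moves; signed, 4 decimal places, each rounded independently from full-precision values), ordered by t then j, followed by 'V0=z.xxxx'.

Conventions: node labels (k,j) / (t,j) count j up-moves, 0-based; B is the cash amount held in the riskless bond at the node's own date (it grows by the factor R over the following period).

Under the risk-neutral measure, an up-move has probability p* = (R−d)/(u−d) = 0.7963 and values discount at R = 1.15.
Terminal payoffs: V(4,0)=0.0000, V(4,1)=0.0000, V(4,2)=0.0000, V(4,3)=71.3395, V(4,4)=269.0167
Node (3,0) S=68.3044: V=(p*·0.0000+(1−p*)·0.0000)/1.15=0.0000; Δ=(0.0000−0.0000)/(86.0635−49.1792)=0.0000; B=V−Δ·S=0.0000
Node (3,1) S=119.5327: V=(p*·0.0000+(1−p*)·0.0000)/1.15=0.0000; Δ=(0.0000−0.0000)/(150.6112−86.0635)=0.0000; B=V−Δ·S=0.0000
Node (3,2) S=209.1822: V=(p*·71.3395+(1−p*)·0.0000)/1.15=49.3978; Δ=(71.3395−0.0000)/(263.5695−150.6112)=0.6316; B=V−Δ·S=-82.7125
Node (3,3) S=366.0688: V=(p*·269.0167+(1−p*)·71.3395)/1.15=198.9123; Δ=(269.0167−71.3395)/(461.2467−263.5695)=1.0000; B=V−Δ·S=-167.1565
Node (2,0) S=94.8672: V=(p*·0.0000+(1−p*)·0.0000)/1.15=0.0000; Δ=(0.0000−0.0000)/(119.5327−68.3044)=0.0000; B=V−Δ·S=0.0000
Node (2,1) S=166.0176: V=(p*·49.3978+(1−p*)·0.0000)/1.15=34.2046; Δ=(49.3978−0.0000)/(209.1822−119.5327)=0.5510; B=V−Δ·S=-57.2728
Node (2,2) S=290.5308: V=(p*·198.9123+(1−p*)·49.3978)/1.15=146.4831; Δ=(198.9123−49.3978)/(366.0688−209.1822)=0.9530; B=V−Δ·S=-130.3956
Node (1,0) S=131.7600: V=(p*·34.2046+(1−p*)·0.0000)/1.15=23.6843; Δ=(34.2046−0.0000)/(166.0176−94.8672)=0.4807; B=V−Δ·S=-39.6575
Node (1,1) S=230.5800: V=(p*·146.4831+(1−p*)·34.2046)/1.15=107.4883; Δ=(146.4831−34.2046)/(290.5308−166.0176)=0.9017; B=V−Δ·S=-100.4350
Node (0,0) S=183.0000: V=(p*·107.4883+(1−p*)·23.6843)/1.15=78.6236; Δ=(107.4883−23.6843)/(230.5800−131.7600)=0.8480; B=V−Δ·S=-76.5690
Check: Δ(0,0)·S0 + B(0,0) = 78.6236 = V0.

(0,0): Delta=0.8480 Bond=-76.5690
(1,0): Delta=0.4807 Bond=-39.6575
(1,1): Delta=0.9017 Bond=-100.4350
(2,0): Delta=0.0000 Bond=0.0000
(2,1): Delta=0.5510 Bond=-57.2728
(2,2): Delta=0.9530 Bond=-130.3956
(3,0): Delta=0.0000 Bond=0.0000
(3,1): Delta=0.0000 Bond=0.0000
(3,2): Delta=0.6316 Bond=-82.7125
(3,3): Delta=1.0000 Bond=-167.1565
V0=78.6236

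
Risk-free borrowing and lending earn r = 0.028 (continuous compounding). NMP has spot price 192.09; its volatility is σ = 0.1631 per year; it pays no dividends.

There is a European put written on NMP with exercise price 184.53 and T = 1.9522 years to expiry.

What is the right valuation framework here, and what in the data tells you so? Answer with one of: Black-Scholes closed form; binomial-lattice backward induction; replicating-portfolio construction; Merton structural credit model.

Key observation: the strike-184.53 put on NMP is European-exercise on a continuously-modelled lognormal underlying, so its value is a single closed-form evaluation.

framework: Black-Scholes closed form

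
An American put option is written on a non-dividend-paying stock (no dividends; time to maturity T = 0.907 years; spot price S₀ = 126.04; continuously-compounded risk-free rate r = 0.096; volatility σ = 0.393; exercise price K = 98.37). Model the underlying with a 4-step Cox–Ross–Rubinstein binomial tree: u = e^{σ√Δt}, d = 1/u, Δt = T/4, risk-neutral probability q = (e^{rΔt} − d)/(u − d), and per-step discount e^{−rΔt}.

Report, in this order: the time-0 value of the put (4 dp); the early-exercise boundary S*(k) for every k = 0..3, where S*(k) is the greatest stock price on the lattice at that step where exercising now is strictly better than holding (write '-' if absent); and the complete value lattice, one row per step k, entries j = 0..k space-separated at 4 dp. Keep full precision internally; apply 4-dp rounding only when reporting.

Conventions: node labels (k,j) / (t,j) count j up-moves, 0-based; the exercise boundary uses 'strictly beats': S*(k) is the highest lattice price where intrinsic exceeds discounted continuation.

price = 4.7988
boundary = - - - 71.8931
tree:
4.7988
8.7112 1.2733
15.4420 2.6655 0.0000
26.4769 5.5801 0.0000 0.0000
38.7471 11.6816 0.0000 0.0000 0.0000

params: Δt=0.22675 u=1.20580 d=0.82933 q=0.51181 e^(-rΔt)=0.97847
t_4 payoffs: 38.7471 11.6816 0.0000 0.0000 0.0000
t_3: node(3,0) S=71.8931 payoff=26.4769 vs cont=24.3588 → 26.4769 [stop]  node(3,1) S=104.5285 payoff=0.0000 vs cont=5.5801 → 5.5801 [wait]  node(3,2) S=151.9785 payoff=0.0000 vs cont=0.0000 → 0.0000 [wait]  node(3,3) S=220.9682 payoff=0.0000 vs cont=0.0000 → 0.0000 [wait]  ⇒ S*(3)=71.8931
t_2: node(2,0) S=86.6884 payoff=11.6816 vs cont=15.4420 → 15.4420 [wait]  node(2,1) S=126.0400 payoff=0.0000 vs cont=2.6655 → 2.6655 [wait]  node(2,2) S=183.2551 payoff=0.0000 vs cont=0.0000 → 0.0000 [wait]  ⇒ S*(2)=-
t_1: node(1,0) S=104.5285 payoff=0.0000 vs cont=8.7112 → 8.7112 [wait]  node(1,1) S=151.9785 payoff=0.0000 vs cont=1.2733 → 1.2733 [wait]  ⇒ S*(1)=-
t_0: node(0,0) S=126.0400 payoff=0.0000 vs cont=4.7988 → 4.7988 [wait]  ⇒ S*(0)=-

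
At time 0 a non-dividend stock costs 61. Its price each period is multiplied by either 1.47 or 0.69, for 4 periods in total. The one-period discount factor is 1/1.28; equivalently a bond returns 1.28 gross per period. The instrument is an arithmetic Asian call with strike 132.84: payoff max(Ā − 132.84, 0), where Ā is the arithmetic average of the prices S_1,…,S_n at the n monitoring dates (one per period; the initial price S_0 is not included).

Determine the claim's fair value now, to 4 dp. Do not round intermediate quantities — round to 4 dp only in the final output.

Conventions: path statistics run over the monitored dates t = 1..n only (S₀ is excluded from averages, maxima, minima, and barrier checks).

price = 5.3170

Risk-neutral up-probability p* = (R−d)/(u−d) = (1.28−0.69)/(1.47−0.69) = 0.7564; the claim prices as the p*-weighted sum of path payoffs discounted by R^4.
Enumerate all 2^4 = 16 price paths (U = up ×1.47, D = down ×0.69); each path with k up-moves has probability p*^k·(1−p*)^(4−k).
DDDD: Ā=26.2495, payoff=0.0000, prob=0.003521
UDDD: Ā=55.9229, payoff=0.0000, prob=0.010933
DUDD: Ā=44.0279, payoff=0.0000, prob=0.010933
UUDD: Ā=93.7986, payoff=0.0000, prob=0.033949
DDUD: Ā=35.8203, payoff=0.0000, prob=0.010933
UDUD: Ā=76.3129, payoff=0.0000, prob=0.033949
DUUD: Ā=64.4179, payoff=0.0000, prob=0.033949
UUUD: Ā=137.2382, payoff=4.3982, prob=0.105422
DDDU: Ā=30.1571, payoff=0.0000, prob=0.010933
UDDU: Ā=64.2478, payoff=0.0000, prob=0.033949
DUDU: Ā=52.3528, payoff=0.0000, prob=0.033949
UUDU: Ā=111.5343, payoff=0.0000, prob=0.105422
DDUU: Ā=44.1453, payoff=0.0000, prob=0.033949
UDUU: Ā=94.0486, payoff=0.0000, prob=0.105422
DUUU: Ā=82.1536, payoff=0.0000, prob=0.105422
UUUU: Ā=175.0229, payoff=42.1829, prob=0.327363
Price = Σ prob·payoff / R^4 = 14.272787 / 2.684355 = 5.3170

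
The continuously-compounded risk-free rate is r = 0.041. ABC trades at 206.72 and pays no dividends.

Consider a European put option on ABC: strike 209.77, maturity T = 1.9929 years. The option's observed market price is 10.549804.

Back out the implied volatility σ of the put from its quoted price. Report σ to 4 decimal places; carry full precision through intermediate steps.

At σ = 0.1458 the Black–Scholes value reproduces the quote:
σ√T = 0.1458·√1.9929 = 0.205826
d₁ = (ln(S/K) + (r+σ²/2)T) / (σ√T) = (ln(206.72/209.77) + (0.041+0.1458²/2)·1.9929) / 0.205826 = (-0.014646 + 0.102891) / 0.205826 = 0.428734
d₂ = d₁ − σ√T = 0.428734 − 0.205826 = 0.222908
e^{−rT} = 0.921540
N(−d₁) = 0.334058,  N(−d₂) = 0.411804
V = K·e^{−rT}·N(−d₂) − S·N(−d₁) = 79.606361 − 69.056557 = 10.549804 (matching the quote); vega is positive throughout, so no other σ reproduces this price

sigma = 0.1458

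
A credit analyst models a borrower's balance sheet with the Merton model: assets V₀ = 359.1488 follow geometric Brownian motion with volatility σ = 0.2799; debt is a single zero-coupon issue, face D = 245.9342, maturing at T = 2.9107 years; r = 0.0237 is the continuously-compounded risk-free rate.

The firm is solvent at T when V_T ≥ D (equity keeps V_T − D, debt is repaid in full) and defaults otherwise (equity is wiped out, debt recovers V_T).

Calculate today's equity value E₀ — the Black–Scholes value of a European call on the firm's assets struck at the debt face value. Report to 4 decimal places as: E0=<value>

Work the structural quantities from V₀ = 359.1488 against face 245.9342:
d₁ = [ln(V₀/D) + (r + σ²/2)T] / (σ√T)
   = [ln(359.1488/245.9342) + (0.0237 + 0.5·0.2799²)·2.9107] / (0.2799·√2.9107)
   = [0.378673 + 0.183002] / 0.477531 = 1.176205
d₂ = d₁ − σ√T = 1.176205 − 0.477531 = 0.698674
N(d₁) = 0.880243,  N(d₂) = 0.757622,  e^(−rT) = 0.933342
E₀ = V₀·N(d₁) − D·e^(−rT)·N(d₂)
   = 359.1488·0.880243 − 245.9342·0.933342·0.757622 = 142.233285

E0=142.2333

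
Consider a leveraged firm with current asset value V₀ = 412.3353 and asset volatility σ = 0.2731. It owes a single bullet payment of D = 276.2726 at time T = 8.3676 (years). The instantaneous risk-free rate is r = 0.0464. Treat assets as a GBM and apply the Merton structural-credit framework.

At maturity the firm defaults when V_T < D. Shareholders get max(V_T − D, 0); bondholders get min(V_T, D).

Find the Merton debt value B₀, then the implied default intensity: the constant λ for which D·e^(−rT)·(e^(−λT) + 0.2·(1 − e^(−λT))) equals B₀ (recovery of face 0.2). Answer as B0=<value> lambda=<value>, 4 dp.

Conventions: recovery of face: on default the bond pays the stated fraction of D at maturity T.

Apply the equity-as-call identities (strike 276.2726, horizon 8.3676 years):
d₁ = [ln(V₀/D) + (r + σ²/2)T] / (σ√T)
   = [ln(412.3353/276.2726) + (0.0464 + 0.5·0.2731²)·8.3676] / (0.2731·√8.3676)
   = [0.400449 + 0.700300] / 0.789991 = 1.393368
d₂ = d₁ − σ√T = 1.393368 − 0.789991 = 0.603377
N(d₁) = 0.918246,  N(d₂) = 0.726871,  e^(−rT) = 0.678238
E₀ = V₀·N(d₁) − D·e^(−rT)·N(d₂)
   = 412.3353·0.918246 − 276.2726·0.678238·0.726871 = 242.425018
B₀ = V₀ − E₀ = 412.3353 − 242.425018 = 169.910282
e^(−λT) = (B₀·e^(rT)/D − 0.2)/(1 − 0.2) = (169.9103·1.474408/276.2726 − 0.2)/0.8 = 0.88346893
λ = −ln(0.88346893)/8.3676 = 0.014807

B0=169.9103 lambda=0.0148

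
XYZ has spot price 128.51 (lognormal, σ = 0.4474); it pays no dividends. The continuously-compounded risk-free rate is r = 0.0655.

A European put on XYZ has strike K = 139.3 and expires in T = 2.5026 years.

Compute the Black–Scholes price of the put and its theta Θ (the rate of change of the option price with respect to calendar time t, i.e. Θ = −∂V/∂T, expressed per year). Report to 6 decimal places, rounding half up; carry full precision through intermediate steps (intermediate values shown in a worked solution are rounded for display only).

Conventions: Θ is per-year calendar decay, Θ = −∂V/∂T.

price = 29.213065
Θ = -1.891386

σ√T = 0.4474·√2.5026 = 0.707769
d₁ = (ln(S/K) + (r+σ²/2)T) / (σ√T) = (ln(128.51/139.3) + (0.0655+0.4474²/2)·2.5026) / 0.707769 = (-0.080623 + 0.414389) / 0.707769 = 0.471574
d₂ = d₁ − σ√T = 0.471574 − 0.707769 = -0.236195
e^{−rT} = 0.848810
N(−d₁) = 0.318615,  N(−d₂) = 0.593359
Put price V = K·e^{−rT}·N(−d₂) − S·N(−d₁) = 70.158321 − 40.945256 = 29.213065
φ(d₁) = (1/√(2π))·e^{−d₁²/2} = 0.356961
Θ = −S·φ(d₁)·σ/(2√T) + r·K·e^{−rT}·N(−d₂) = −6.486756 + 4.595370 = -1.891386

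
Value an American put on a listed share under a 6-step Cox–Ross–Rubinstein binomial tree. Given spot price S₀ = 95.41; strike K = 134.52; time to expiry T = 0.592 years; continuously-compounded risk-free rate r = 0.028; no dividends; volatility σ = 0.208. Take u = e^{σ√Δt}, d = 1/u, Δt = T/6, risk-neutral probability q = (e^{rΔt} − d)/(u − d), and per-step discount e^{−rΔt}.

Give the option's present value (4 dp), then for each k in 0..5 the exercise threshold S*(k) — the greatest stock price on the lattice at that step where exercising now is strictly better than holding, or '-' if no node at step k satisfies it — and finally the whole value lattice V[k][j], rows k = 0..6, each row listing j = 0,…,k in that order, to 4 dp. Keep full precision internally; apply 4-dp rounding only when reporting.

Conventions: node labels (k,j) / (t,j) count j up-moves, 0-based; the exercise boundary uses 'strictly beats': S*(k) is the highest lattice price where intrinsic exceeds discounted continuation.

price = 39.1100
boundary = 95.4100 101.8518 108.7285 101.8518 108.7285 116.0696
tree:
39.1100
45.1444 32.6682
50.7971 39.1100 25.7915
56.0923 45.1444 32.6682 18.6511
61.0526 50.7971 39.1100 25.7915 11.7495
65.6992 56.0923 45.1444 32.6682 18.4504 5.2411
70.0519 61.0526 50.7971 39.1100 25.7915 10.6138 0.0000

Δt=0.09867  u=1.06752  d=0.93675  q=0.50483  discount=0.99724
step 6 (expiry): payoffs max(K−S,0) = 70.0519 61.0526 50.7971 39.1100 25.7915 10.6138 0.0000
step 5: (k=5,j=0): S=68.8208, K−S=65.6992, hold=65.3281 ⇒ V=65.6992 exercise | (k=5,j=1): S=78.4277, K−S=56.0923, hold=55.7212 ⇒ V=56.0923 exercise | (k=5,j=2): S=89.3756, K−S=45.1444, hold=44.7733 ⇒ V=45.1444 exercise | (k=5,j=3): S=101.8518, K−S=32.6682, hold=32.2971 ⇒ V=32.6682 exercise | (k=5,j=4): S=116.0696, K−S=18.4504, hold=18.0793 ⇒ V=18.4504 exercise | (k=5,j=5): S=132.2720, K−S=2.2480, hold=5.2411 ⇒ V=5.2411 continue  boundary S*=116.0696
step 4: (k=4,j=0): S=73.4674, K−S=61.0526, hold=60.6815 ⇒ V=61.0526 exercise | (k=4,j=1): S=83.7229, K−S=50.7971, hold=50.4260 ⇒ V=50.7971 exercise | (k=4,j=2): S=95.4100, K−S=39.1100, hold=38.7389 ⇒ V=39.1100 exercise | (k=4,j=3): S=108.7285, K−S=25.7915, hold=25.4204 ⇒ V=25.7915 exercise | (k=4,j=4): S=123.9062, K−S=10.6138, hold=11.7495 ⇒ V=11.7495 continue  boundary S*=108.7285
step 3: (k=3,j=0): S=78.4277, K−S=56.0923, hold=55.7212 ⇒ V=56.0923 exercise | (k=3,j=1): S=89.3756, K−S=45.1444, hold=44.7733 ⇒ V=45.1444 exercise | (k=3,j=2): S=101.8518, K−S=32.6682, hold=32.2971 ⇒ V=32.6682 exercise | (k=3,j=3): S=116.0696, K−S=18.4504, hold=18.6511 ⇒ V=18.6511 continue  boundary S*=101.8518
step 2: (k=2,j=0): S=83.7229, K−S=50.7971, hold=50.4260 ⇒ V=50.7971 exercise | (k=2,j=1): S=95.4100, K−S=39.1100, hold=38.7389 ⇒ V=39.1100 exercise | (k=2,j=2): S=108.7285, K−S=25.7915, hold=25.5214 ⇒ V=25.7915 exercise  boundary S*=108.7285
step 1: (k=1,j=0): S=89.3756, K−S=45.1444, hold=44.7733 ⇒ V=45.1444 exercise | (k=1,j=1): S=101.8518, K−S=32.6682, hold=32.2971 ⇒ V=32.6682 exercise  boundary S*=101.8518
step 0: (k=0,j=0): S=95.4100, K−S=39.1100, hold=38.7389 ⇒ V=39.1100 exercise  boundary S*=95.4100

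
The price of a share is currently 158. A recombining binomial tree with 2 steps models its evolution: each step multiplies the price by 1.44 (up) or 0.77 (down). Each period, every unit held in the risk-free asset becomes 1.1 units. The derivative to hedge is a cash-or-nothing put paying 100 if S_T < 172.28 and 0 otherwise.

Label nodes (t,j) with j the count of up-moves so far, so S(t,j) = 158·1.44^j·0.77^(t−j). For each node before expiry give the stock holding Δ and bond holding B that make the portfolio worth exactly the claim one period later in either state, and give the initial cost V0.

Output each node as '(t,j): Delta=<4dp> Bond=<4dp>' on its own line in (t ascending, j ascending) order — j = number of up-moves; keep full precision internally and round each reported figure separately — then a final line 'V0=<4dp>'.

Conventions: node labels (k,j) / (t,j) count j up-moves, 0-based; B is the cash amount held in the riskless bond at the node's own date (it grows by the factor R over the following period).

(0,0): Delta=-0.4358 Bond=90.1377
(1,0): Delta=-1.2268 Bond=195.3867
(1,1): Delta=0.0000 Bond=0.0000
V0=21.2825

The replicating-portfolio and risk-neutral prices coincide; use p* = (1.1−0.77)/(1.44−0.77) = 0.4925 for the latter.
Terminal payoffs: V(2,0)=100.0000, V(2,1)=0.0000, V(2,2)=0.0000
  t=1,j=0: stock 121.6600 → up 175.1904 (V=0.0000), down 93.6782 (V=100.0000). Price 46.1330; hedge Δ=-1.2268, bond B=195.3867.
  t=1,j=1: stock 227.5200 → up 327.6288 (V=0.0000), down 175.1904 (V=0.0000). Price 0.0000; hedge Δ=0.0000, bond B=0.0000.
  t=0,j=0: stock 158.0000 → up 227.5200 (V=0.0000), down 121.6600 (V=46.1330). Price 21.2825; hedge Δ=-0.4358, bond B=90.1377.
Sanity check at the root: Δ(0,0)·S0 + B(0,0) reproduces V0 = 21.2825.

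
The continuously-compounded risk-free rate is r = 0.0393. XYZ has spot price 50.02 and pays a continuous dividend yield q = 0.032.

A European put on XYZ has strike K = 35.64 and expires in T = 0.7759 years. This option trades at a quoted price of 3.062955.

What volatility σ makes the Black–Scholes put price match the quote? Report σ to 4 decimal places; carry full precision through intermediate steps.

At σ = 0.5791 the Black–Scholes value reproduces the quote:
σ√T = 0.5791·√0.7759 = 0.510101
d₁ = (ln(S/K) + (r−q+σ²/2)T) / (σ√T) = (ln(50.02/35.64) + (0.0393−0.032+0.5791²/2)·0.7759) / 0.510101 = (0.338954 + 0.135766) / 0.510101 = 0.930639
d₂ = d₁ − σ√T = 0.930639 − 0.510101 = 0.420537
e^{−rT} = 0.969967
e^{−qT} = 0.975477
N(−d₁) = 0.176020,  N(−d₂) = 0.337046
V = K·e^{−rT}·N(−d₂) − S·e^{−qT}·N(−d₁) = 11.651572 − 8.588617 = 3.062955 (the observed quote) — the price is monotone increasing in volatility, hence this σ is the only solution

sigma = 0.5791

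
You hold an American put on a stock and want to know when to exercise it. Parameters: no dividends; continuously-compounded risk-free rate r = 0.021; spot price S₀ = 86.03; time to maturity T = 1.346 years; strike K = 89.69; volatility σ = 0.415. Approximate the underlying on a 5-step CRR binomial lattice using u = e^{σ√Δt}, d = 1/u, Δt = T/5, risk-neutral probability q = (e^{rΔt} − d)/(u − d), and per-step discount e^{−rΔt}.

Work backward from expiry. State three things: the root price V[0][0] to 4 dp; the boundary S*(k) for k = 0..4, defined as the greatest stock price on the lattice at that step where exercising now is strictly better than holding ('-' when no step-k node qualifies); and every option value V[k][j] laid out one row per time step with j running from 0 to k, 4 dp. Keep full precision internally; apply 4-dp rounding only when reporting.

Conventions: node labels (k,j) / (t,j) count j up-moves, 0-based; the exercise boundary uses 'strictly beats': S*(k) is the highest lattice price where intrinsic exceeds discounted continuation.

Δt=0.26920  u=1.24026  d=0.80628  q=0.45944  discount=0.99436
step 5 (expiry): payoffs max(K−S,0) = 60.3752 44.5967 20.3255 0.0000 0.0000 0.0000
step 4: (k=4,j=0): S=36.3580, K−S=53.3320, hold=52.8264 ⇒ V=53.3320 exercise | (k=4,j=1): S=55.9274, K−S=33.7626, hold=33.2570 ⇒ V=33.7626 exercise | (k=4,j=2): S=86.0300, K−S=3.6600, hold=10.9252 ⇒ V=10.9252 continue | (k=4,j=3): S=132.3351, K−S=0.0000, hold=0.0000 ⇒ V=0.0000 continue | (k=4,j=4): S=203.5636, K−S=0.0000, hold=0.0000 ⇒ V=0.0000 continue  boundary S*=55.9274
step 3: (k=3,j=0): S=45.0933, K−S=44.5967, hold=44.0911 ⇒ V=44.5967 exercise | (k=3,j=1): S=69.3645, K−S=20.3255, hold=23.1390 ⇒ V=23.1390 continue | (k=3,j=2): S=106.6995, K−S=0.0000, hold=5.8724 ⇒ V=5.8724 continue | (k=3,j=3): S=164.1299, K−S=0.0000, hold=0.0000 ⇒ V=0.0000 continue  boundary S*=45.0933
step 2: (k=2,j=0): S=55.9274, K−S=33.7626, hold=34.5423 ⇒ V=34.5423 continue | (k=2,j=1): S=86.0300, K−S=3.6600, hold=15.1203 ⇒ V=15.1203 continue | (k=2,j=2): S=132.3351, K−S=0.0000, hold=3.1565 ⇒ V=3.1565 continue  boundary S*=-
step 1: (k=1,j=0): S=69.3645, K−S=20.3255, hold=25.4746 ⇒ V=25.4746 continue | (k=1,j=1): S=106.6995, K−S=0.0000, hold=9.5694 ⇒ V=9.5694 continue  boundary S*=-
step 0: (k=0,j=0): S=86.0300, K−S=3.6600, hold=18.0647 ⇒ V=18.0647 continue  boundary S*=-

price = 18.0647
boundary = - - - 45.0933 55.9274
tree:
18.0647
25.4746 9.5694
34.5423 15.1203 3.1565
44.5967 23.1390 5.8724 0.0000
53.3320 33.7626 10.9252 0.0000 0.0000
60.3752 44.5967 20.3255 0.0000 0.0000 0.0000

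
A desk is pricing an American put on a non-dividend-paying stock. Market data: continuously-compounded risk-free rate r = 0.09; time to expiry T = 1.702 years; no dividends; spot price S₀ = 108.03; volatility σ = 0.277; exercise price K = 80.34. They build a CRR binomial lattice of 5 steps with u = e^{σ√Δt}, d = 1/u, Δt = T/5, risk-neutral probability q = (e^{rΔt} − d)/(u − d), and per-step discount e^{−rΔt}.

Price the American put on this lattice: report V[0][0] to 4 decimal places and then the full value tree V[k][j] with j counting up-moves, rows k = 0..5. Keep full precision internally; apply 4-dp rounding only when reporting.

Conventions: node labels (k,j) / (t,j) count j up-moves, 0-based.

params: Δt=0.34040 u=1.17540 d=0.85077 q=0.55552 e^(-rΔt)=0.96983
t_5 payoffs: 32.1887 13.8154 0.0000 0.0000 0.0000 0.0000
k=4: node(4,0) S=56.5972 payoff=23.7428 vs cont=21.3188 → 23.7428 [stop]  node(4,1) S=78.1933 payoff=2.1467 vs cont=5.9554 → 5.9554 [wait]  node(4,2) S=108.0300 payoff=0.0000 vs cont=0.0000 → 0.0000 [wait]  node(4,3) S=149.2516 payoff=0.0000 vs cont=0.0000 → 0.0000 [wait]  node(4,4) S=206.2024 payoff=0.0000 vs cont=0.0000 → 0.0000 [wait]
k=3: node(3,0) S=66.5246 payoff=13.8154 vs cont=13.4434 → 13.8154 [stop]  node(3,1) S=91.9088 payoff=0.0000 vs cont=2.5672 → 2.5672 [wait]  node(3,2) S=126.9789 payoff=0.0000 vs cont=0.0000 → 0.0000 [wait]  node(3,3) S=175.4310 payoff=0.0000 vs cont=0.0000 → 0.0000 [wait]
k=2: node(2,0) S=78.1933 payoff=2.1467 vs cont=7.3386 → 7.3386 [wait]  node(2,1) S=108.0300 payoff=0.0000 vs cont=1.1067 → 1.1067 [wait]  node(2,2) S=149.2516 payoff=0.0000 vs cont=0.0000 → 0.0000 [wait]
k=1: node(1,0) S=91.9088 payoff=0.0000 vs cont=3.7597 → 3.7597 [wait]  node(1,1) S=126.9789 payoff=0.0000 vs cont=0.4771 → 0.4771 [wait]
k=0: node(0,0) S=108.0300 payoff=0.0000 vs cont=1.8777 → 1.8777 [wait]

price = 1.8777
tree:
1.8777
3.7597 0.4771
7.3386 1.1067 0.0000
13.8154 2.5672 0.0000 0.0000
23.7428 5.9554 0.0000 0.0000 0.0000
32.1887 13.8154 0.0000 0.0000 0.0000 0.0000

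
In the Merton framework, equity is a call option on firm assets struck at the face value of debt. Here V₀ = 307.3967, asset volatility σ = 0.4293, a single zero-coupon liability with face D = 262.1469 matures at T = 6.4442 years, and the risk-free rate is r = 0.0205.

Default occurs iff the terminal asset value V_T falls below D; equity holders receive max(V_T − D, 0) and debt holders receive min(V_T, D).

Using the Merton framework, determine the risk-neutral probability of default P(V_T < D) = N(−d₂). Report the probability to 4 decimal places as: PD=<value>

PD=0.6093

With assets at 307.3967 and a single debt payment of 262.1469 at 6.4442 years:
d₁ = [ln(V₀/D) + (r + σ²/2)T] / (σ√T)
   = [ln(307.3967/262.1469) + (0.0205 + 0.5·0.4293²)·6.4442] / (0.4293·√6.4442)
   = [0.159234 + 0.725934] / 1.089796 = 0.812233
d₂ = d₁ − σ√T = 0.812233 − 1.089796 = -0.277564
risk-neutral PD = N(−d₂) = N(0.277564) = 0.609326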